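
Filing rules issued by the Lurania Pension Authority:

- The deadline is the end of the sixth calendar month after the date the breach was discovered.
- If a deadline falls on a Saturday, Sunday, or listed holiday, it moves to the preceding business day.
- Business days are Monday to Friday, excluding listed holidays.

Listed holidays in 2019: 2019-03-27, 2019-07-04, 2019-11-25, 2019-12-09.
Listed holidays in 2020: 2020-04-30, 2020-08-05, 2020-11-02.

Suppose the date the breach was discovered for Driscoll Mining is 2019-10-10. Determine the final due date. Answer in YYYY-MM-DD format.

6 months after 2019-10-10 is April 2020; that month ends on 2020-04-30.
2020-04-30 is a listed holiday; the preceding business day is 2020-04-29 (Wednesday).
The final due date is 2020-04-29.

2020-04-29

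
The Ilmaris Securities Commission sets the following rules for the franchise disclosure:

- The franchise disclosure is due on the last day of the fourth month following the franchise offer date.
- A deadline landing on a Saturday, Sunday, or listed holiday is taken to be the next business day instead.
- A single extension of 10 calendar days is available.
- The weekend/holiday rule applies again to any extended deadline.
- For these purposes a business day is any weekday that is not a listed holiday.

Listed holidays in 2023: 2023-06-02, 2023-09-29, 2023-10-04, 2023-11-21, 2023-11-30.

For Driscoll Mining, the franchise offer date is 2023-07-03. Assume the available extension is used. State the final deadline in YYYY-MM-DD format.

2023-12-11

4 months after 2023-07-03 is November 2023; that month ends on 2023-11-30.
2023-11-30 falls on a listed holiday. Rolling to the next business day gives 2023-12-01, a Friday.
With the 10-day extension, 2023-12-01 becomes 2023-12-11.
Since 2023-12-11 is a Monday and not a holiday, the date is unchanged.
The final due date is 2023-12-11.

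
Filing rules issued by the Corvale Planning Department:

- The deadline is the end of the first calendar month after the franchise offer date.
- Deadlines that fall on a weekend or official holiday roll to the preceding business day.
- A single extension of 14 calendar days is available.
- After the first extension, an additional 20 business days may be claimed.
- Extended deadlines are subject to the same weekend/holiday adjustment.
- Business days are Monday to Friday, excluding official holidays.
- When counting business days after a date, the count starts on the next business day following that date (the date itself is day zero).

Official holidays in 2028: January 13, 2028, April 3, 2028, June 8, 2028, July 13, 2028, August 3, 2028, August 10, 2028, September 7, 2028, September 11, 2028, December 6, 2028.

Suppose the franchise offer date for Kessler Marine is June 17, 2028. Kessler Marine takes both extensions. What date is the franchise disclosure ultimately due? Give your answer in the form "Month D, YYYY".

The first month after June 17, 2028 is July 2028, whose last day is July 31, 2028.
July 31, 2028 is a Monday and not a listed holiday, so it stands.
Applying the 14-calendar-day extension: July 31, 2028 + 14 days = August 14, 2028.
Since August 14, 2028 is a Monday and not a holiday, the date is unchanged.
Applying the 20-business-day extension: 20 business days after August 14, 2028 is September 13, 2028.
September 13, 2028 is a Wednesday and not a listed holiday, so it stands.
Final deadline: September 13, 2028.

September 13, 2028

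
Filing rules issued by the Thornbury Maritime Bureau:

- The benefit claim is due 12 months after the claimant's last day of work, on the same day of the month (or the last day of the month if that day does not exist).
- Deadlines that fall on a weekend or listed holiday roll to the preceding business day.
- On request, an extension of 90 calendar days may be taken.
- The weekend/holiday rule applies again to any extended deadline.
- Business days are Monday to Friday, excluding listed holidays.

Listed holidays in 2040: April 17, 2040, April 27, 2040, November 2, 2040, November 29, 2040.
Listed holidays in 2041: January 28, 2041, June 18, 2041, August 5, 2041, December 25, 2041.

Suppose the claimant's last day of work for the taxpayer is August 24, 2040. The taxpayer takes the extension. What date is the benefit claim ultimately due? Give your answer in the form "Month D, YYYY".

12 months after August 24, 2040, on the same day of the month, is August 24, 2041.
August 24, 2041 is a Saturday; the preceding business day is August 23, 2041 (Friday).
Applying the 90-calendar-day extension: August 23, 2041 + 90 days = November 21, 2041.
November 21, 2041 (Thursday) is already a business day.
Deadline: November 21, 2041.

November 21, 2041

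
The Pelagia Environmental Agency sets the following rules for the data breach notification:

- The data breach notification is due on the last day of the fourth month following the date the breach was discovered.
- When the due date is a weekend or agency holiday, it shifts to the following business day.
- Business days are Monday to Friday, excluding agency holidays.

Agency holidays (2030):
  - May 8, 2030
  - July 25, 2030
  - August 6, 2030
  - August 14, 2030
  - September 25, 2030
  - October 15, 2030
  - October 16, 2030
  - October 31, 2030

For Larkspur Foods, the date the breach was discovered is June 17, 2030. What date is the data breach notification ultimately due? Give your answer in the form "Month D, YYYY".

November 1, 2030

4 months after June 17, 2030 falls in October 2030; the last day of that month is October 31, 2030.
October 31, 2030 falls on a listed holiday. Rolling to the next business day gives November 1, 2030, a Friday.
Deadline: November 1, 2030.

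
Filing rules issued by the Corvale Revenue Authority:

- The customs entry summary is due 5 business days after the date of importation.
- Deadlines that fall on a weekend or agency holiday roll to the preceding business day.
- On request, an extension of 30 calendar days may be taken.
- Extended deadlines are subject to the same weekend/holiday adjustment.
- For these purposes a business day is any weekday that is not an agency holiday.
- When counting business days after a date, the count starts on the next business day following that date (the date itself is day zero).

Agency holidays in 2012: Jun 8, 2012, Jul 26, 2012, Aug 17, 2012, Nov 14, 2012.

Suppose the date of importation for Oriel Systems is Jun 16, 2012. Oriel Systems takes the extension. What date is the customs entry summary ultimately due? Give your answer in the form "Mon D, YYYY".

Jul 20, 2012

Counting 5 business days after Jun 16, 2012 (skipping weekends and listed holidays) reaches Jun 22, 2012.
Jun 22, 2012 (Friday) is already a business day.
Add the 30 calendar-day extension to Jun 22, 2012: Jul 22, 2012.
Because Jul 22, 2012 is a Sunday, the deadline becomes Jul 20, 2012 (Friday).
The final due date is Jul 20, 2012.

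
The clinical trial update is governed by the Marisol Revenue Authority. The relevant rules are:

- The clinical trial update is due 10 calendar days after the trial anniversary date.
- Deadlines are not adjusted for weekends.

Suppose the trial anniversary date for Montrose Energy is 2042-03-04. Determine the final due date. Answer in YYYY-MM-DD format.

10 calendar days after 2042-03-04 is 2042-03-14.
2042-03-14 falls on a Friday. The rules make no weekend/holiday allowance, so it remains 2042-03-14.
So the filing is due 2042-03-14.

2042-03-14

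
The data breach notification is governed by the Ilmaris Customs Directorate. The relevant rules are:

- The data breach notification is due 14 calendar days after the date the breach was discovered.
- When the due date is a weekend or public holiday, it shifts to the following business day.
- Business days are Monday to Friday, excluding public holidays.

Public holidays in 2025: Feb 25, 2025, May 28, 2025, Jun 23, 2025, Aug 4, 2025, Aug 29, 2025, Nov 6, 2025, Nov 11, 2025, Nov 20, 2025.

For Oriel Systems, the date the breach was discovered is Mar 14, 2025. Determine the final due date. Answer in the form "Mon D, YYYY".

Mar 28, 2025

14 calendar days after Mar 14, 2025 is Mar 28, 2025.
Mar 28, 2025 is a Friday and not a listed holiday, so it stands.
So the filing is due Mar 28, 2025.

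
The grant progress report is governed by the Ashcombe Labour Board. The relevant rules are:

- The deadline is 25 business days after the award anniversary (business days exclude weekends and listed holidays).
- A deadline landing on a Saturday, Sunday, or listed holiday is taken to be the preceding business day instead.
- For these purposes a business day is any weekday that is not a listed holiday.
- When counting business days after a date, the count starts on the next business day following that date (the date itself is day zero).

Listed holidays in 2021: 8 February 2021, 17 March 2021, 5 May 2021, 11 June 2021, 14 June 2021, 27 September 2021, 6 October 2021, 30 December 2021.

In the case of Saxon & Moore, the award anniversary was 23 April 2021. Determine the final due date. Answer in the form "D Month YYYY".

25 business days after 23 April 2021, excluding weekends and holidays, is 31 May 2021.
31 May 2021 is a Monday and not a listed holiday, so it stands.
Deadline: 31 May 2021.

31 May 2021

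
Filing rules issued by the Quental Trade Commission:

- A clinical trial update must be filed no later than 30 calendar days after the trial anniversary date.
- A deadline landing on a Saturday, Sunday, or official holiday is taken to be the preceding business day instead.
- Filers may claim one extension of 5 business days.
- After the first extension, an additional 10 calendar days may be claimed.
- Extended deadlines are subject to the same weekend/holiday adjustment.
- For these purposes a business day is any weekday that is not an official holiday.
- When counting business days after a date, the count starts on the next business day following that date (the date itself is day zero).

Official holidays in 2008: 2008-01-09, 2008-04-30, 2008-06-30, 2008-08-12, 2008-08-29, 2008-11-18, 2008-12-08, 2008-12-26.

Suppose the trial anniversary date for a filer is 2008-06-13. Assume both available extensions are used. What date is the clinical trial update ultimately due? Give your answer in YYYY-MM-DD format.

2008-07-28

30 calendar days after 2008-06-13 is 2008-07-13.
2008-07-13 falls on a Sunday. Rolling to the preceding business day gives 2008-07-11, a Friday.
The 5-business-day extension runs from 2008-07-11 to 2008-07-18.
2008-07-18 (Friday) is already a business day.
Add the 10 calendar-day extension to 2008-07-18: 2008-07-28.
2008-07-28 (Monday) is already a business day.
Deadline: 2008-07-28.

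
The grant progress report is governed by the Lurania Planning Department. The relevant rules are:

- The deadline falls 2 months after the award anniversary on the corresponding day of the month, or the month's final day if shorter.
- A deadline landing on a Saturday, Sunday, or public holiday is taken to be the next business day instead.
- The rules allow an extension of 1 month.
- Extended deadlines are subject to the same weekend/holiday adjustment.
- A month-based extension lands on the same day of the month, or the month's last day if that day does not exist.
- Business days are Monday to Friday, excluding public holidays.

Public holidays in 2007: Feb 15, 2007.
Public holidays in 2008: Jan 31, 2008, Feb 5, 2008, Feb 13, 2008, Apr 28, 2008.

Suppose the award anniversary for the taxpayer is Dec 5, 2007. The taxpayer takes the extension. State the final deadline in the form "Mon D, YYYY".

Moving 2 months forward from Dec 5, 2007 on the corresponding day gives Feb 5, 2008.
Feb 5, 2008 is a listed holiday, so it moves to the next business day, Feb 6, 2008 (Wednesday).
Applying the 1 month extension: 1 month after Feb 6, 2008 is Mar 6, 2008.
Since Mar 6, 2008 is a Thursday and not a holiday, the date is unchanged.
Deadline: Mar 6, 2008.

Mar 6, 2008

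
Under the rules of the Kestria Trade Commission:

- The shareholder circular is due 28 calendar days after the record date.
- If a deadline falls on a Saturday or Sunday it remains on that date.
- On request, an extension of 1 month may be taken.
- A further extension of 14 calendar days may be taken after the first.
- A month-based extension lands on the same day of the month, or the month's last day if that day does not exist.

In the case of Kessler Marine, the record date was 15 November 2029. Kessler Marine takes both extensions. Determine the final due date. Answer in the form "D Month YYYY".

27 January 2030

Adding 28 calendar days to 15 November 2029 gives 13 December 2029.
13 December 2029 is a Thursday; no weekend or holiday adjustment applies.
Applying the 1 month extension: 1 month after 13 December 2029 is 13 January 2030.
13 January 2030 is a Sunday; no weekend or holiday adjustment applies.
Add the 14 calendar-day extension to 13 January 2030: 27 January 2030.
27 January 2030 falls on a Sunday. The rules make no weekend/holiday allowance, so it remains 27 January 2030.
The final due date is 27 January 2030.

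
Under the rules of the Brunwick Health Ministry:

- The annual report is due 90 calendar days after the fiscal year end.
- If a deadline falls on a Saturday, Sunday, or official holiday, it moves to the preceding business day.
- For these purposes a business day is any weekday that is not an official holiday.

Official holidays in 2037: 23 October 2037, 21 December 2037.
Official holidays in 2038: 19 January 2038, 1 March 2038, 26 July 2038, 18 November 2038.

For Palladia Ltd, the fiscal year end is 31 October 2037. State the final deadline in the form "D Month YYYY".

29 January 2038

Trigger date 31 October 2037 + 90 calendar days = 29 January 2038.
Since 29 January 2038 is a Friday and not a holiday, the date is unchanged.
Final deadline: 29 January 2038.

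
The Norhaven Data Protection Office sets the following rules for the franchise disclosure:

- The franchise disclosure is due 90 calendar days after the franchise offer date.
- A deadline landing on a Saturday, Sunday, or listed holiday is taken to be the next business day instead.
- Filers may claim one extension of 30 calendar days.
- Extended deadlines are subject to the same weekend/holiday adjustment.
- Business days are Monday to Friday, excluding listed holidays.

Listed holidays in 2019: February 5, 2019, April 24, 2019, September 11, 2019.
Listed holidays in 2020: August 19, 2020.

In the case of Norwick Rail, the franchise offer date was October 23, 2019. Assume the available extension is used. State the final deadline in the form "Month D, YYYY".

Adding 90 calendar days to October 23, 2019 gives January 21, 2020.
January 21, 2020 is a Tuesday and not a listed holiday, so it stands.
With the 30-day extension, January 21, 2020 becomes February 20, 2020.
February 20, 2020 is a Thursday and not a listed holiday, so it stands.
Deadline: February 20, 2020.

February 20, 2020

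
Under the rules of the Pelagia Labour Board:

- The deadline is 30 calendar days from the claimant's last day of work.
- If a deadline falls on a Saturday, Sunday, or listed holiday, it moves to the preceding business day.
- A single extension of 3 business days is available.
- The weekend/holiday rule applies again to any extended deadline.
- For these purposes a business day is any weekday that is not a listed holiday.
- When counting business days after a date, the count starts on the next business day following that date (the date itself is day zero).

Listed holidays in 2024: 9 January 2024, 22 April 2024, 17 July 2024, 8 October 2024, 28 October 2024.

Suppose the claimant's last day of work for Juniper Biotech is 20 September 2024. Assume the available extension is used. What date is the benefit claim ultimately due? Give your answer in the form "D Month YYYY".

30 calendar days after 20 September 2024 is 20 October 2024.
20 October 2024 is a Sunday, so it moves to the preceding business day, 18 October 2024 (Friday).
The 3-business-day extension runs from 18 October 2024 to 23 October 2024.
23 October 2024 (Wednesday) is already a business day.
So the filing is due 23 October 2024.

23 October 2024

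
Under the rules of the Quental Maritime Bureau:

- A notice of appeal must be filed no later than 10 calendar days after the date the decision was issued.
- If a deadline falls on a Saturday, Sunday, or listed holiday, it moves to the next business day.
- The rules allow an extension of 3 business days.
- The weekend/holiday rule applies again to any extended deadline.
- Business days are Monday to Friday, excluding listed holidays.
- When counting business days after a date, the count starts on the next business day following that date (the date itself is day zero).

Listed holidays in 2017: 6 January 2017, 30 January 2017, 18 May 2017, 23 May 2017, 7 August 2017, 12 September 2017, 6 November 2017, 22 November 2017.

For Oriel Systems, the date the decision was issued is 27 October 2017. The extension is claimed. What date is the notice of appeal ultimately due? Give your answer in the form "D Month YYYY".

10 November 2017

10 calendar days after 27 October 2017 is 6 November 2017.
Because 6 November 2017 is a listed holiday, the deadline becomes 7 November 2017 (Tuesday).
Counting 3 further business days from 7 November 2017 reaches 10 November 2017.
10 November 2017 is a Friday and not a listed holiday, so it stands.
Final deadline: 10 November 2017.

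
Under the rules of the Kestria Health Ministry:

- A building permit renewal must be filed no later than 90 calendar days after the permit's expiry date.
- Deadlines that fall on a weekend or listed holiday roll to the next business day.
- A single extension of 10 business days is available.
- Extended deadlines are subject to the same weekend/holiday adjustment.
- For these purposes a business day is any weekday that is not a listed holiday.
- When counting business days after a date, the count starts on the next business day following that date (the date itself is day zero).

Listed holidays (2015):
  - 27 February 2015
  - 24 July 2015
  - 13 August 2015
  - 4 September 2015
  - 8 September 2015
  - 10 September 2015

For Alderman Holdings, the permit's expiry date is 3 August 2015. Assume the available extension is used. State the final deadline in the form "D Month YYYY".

Trigger date 3 August 2015 + 90 calendar days = 1 November 2015.
1 November 2015 is a Sunday, so it moves to the next business day, 2 November 2015 (Monday).
Counting 10 further business days from 2 November 2015 reaches 16 November 2015.
16 November 2015 is a Monday and not a listed holiday, so it stands.
Deadline: 16 November 2015.

16 November 2015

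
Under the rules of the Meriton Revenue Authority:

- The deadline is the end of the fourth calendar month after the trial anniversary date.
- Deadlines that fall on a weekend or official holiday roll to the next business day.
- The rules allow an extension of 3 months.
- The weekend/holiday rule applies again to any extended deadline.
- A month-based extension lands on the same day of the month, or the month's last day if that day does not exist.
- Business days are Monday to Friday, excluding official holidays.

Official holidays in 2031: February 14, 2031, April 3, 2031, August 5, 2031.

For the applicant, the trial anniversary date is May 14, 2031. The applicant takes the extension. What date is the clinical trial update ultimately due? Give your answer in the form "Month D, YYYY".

4 months after May 14, 2031 falls in September 2031; the last day of that month is September 30, 2031.
September 30, 2031 (Tuesday) is already a business day.
The 3 months extension carries September 30, 2031 to December 30, 2031.
Since December 30, 2031 is a Tuesday and not a holiday, the date is unchanged.
Deadline: December 30, 2031.

December 30, 2031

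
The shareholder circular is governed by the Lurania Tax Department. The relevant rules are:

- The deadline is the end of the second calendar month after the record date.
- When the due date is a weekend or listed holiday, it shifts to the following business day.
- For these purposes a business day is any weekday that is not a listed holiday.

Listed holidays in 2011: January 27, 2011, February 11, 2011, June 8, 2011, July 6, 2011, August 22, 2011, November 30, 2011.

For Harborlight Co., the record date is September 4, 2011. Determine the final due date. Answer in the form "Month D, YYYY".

2 months after September 4, 2011 is November 2011; that month ends on November 30, 2011.
November 30, 2011 is a listed holiday, so it moves to the next business day, December 1, 2011 (Thursday).
The final due date is December 1, 2011.

December 1, 2011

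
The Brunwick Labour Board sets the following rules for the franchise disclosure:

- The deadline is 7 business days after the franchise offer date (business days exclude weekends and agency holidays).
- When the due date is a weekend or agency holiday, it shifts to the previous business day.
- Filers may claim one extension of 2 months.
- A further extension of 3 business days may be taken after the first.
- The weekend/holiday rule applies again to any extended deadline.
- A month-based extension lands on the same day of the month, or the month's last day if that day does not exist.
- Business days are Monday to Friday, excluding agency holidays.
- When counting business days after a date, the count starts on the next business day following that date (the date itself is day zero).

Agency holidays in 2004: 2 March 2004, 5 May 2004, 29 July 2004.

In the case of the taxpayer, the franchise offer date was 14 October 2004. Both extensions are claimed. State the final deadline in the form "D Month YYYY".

29 December 2004

Counting 7 business days after 14 October 2004 (skipping weekends and listed holidays) reaches 25 October 2004.
25 October 2004 falls on a Monday, which is a business day, so no adjustment is needed.
Applying the 2 months extension: 2 months after 25 October 2004 is 25 December 2004.
25 December 2004 falls on a Saturday. Rolling to the preceding business day gives 24 December 2004, a Friday.
Counting 3 further business days from 24 December 2004 reaches 29 December 2004.
29 December 2004 (Wednesday) is already a business day.
The final due date is 29 December 2004.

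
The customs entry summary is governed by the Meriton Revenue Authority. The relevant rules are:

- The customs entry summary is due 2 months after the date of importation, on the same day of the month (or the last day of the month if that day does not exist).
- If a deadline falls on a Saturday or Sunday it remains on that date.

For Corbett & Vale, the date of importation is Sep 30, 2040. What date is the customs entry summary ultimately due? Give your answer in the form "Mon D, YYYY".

Nov 30, 2040

2 months after Sep 30, 2040, on the same day of the month, is Nov 30, 2040.
Nov 30, 2040 falls on a Friday. The rules make no weekend/holiday allowance, so it remains Nov 30, 2040.
The final due date is Nov 30, 2040.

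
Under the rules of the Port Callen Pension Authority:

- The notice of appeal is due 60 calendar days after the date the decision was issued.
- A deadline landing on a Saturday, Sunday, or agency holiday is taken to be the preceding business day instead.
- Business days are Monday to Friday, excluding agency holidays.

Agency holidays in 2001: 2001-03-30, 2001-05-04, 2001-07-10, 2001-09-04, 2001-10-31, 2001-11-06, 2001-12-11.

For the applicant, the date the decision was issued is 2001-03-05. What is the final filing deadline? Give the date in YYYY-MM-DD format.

2001-05-03

Trigger date 2001-03-05 + 60 calendar days = 2001-05-04.
2001-05-04 is a listed holiday; the preceding business day is 2001-05-03 (Thursday).
Deadline: 2001-05-03.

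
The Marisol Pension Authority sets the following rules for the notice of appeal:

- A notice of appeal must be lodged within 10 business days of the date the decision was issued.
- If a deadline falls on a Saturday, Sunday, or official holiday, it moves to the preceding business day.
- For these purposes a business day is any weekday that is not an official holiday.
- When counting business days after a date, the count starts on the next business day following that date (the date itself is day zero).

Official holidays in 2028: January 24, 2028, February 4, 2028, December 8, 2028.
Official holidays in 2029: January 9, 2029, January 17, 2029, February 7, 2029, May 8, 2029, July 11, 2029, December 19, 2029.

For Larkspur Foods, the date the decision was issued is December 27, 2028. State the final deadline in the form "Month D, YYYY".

January 11, 2029

10 business days after December 27, 2028, excluding weekends and holidays, is January 11, 2029.
January 11, 2029 is a Thursday and not a listed holiday, so it stands.
So the filing is due January 11, 2029.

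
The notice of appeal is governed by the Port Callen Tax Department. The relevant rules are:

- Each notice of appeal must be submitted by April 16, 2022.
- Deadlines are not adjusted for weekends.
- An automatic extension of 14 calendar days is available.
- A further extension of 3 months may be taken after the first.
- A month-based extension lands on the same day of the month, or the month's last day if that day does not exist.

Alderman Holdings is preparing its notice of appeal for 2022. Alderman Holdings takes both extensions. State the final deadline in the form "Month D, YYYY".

July 30, 2022

Start from the fixed due date, April 16, 2022.
April 16, 2022 falls on a Saturday. The rules make no weekend/holiday allowance, so it remains April 16, 2022.
With the 14-day extension, April 16, 2022 becomes April 30, 2022.
April 30, 2022 is a Saturday; no weekend or holiday adjustment applies.
The 3 months extension carries April 30, 2022 to July 30, 2022.
No adjustment is made for weekends or holidays, so July 30, 2022 stands.
The final due date is July 30, 2022.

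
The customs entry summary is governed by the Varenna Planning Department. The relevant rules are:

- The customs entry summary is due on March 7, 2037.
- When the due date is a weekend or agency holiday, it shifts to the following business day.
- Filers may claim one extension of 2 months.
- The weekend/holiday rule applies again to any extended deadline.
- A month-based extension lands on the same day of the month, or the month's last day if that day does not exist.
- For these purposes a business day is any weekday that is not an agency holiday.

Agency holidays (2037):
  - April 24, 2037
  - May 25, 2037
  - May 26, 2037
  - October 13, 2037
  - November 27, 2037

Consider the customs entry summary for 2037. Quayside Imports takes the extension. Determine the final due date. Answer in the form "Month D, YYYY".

The statutory due date is March 7, 2037.
March 7, 2037 falls on a Saturday. Rolling to the next business day gives March 9, 2037, a Monday.
Applying the 2 months extension: 2 months after March 9, 2037 is May 9, 2037.
May 9, 2037 falls on a Saturday. Rolling to the next business day gives May 11, 2037, a Monday.
The final due date is May 11, 2037.

May 11, 2037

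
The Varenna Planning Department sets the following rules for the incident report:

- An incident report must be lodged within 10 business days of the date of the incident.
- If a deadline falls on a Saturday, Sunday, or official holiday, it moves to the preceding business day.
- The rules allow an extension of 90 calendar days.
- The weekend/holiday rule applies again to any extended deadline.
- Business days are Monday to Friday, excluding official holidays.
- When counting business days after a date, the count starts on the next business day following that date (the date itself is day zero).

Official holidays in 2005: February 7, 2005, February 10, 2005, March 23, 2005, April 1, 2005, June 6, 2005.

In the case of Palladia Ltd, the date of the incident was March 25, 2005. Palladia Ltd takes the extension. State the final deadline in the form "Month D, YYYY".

July 8, 2005

Counting 10 business days after March 25, 2005 (skipping weekends and listed holidays) reaches April 11, 2005.
April 11, 2005 falls on a Monday, which is a business day, so no adjustment is needed.
Applying the 90-calendar-day extension: April 11, 2005 + 90 days = July 10, 2005.
July 10, 2005 is a Sunday; the preceding business day is July 8, 2005 (Friday).
Final deadline: July 8, 2005.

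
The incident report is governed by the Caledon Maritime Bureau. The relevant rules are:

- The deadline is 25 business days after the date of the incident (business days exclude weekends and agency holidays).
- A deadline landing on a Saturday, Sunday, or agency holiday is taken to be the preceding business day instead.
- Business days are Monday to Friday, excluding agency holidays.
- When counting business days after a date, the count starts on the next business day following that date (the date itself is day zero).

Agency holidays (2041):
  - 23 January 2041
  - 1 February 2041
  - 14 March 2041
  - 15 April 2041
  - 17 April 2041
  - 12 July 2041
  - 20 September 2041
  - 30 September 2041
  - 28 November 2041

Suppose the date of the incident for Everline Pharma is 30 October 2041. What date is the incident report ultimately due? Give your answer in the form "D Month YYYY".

5 December 2041

Counting 25 business days after 30 October 2041 (skipping weekends and listed holidays) reaches 5 December 2041.
5 December 2041 (Thursday) is already a business day.
Final deadline: 5 December 2041.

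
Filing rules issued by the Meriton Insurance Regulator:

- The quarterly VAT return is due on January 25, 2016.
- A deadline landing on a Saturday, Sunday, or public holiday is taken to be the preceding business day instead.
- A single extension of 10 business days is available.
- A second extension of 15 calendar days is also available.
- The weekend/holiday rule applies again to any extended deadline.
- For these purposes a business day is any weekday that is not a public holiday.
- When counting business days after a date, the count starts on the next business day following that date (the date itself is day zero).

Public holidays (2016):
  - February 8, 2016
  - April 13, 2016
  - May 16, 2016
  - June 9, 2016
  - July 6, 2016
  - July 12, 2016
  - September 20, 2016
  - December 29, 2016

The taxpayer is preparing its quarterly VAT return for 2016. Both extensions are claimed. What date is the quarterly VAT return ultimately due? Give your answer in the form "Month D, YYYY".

Start from the fixed due date, January 25, 2016.
January 25, 2016 falls on a Monday, which is a business day, so no adjustment is needed.
Applying the 10-business-day extension: 10 business days after January 25, 2016 is February 9, 2016.
February 9, 2016 falls on a Tuesday, which is a business day, so no adjustment is needed.
The 15-calendar-day extension moves the deadline from February 9, 2016 to February 24, 2016.
February 24, 2016 falls on a Wednesday, which is a business day, so no adjustment is needed.
Deadline: February 24, 2016.

February 24, 2016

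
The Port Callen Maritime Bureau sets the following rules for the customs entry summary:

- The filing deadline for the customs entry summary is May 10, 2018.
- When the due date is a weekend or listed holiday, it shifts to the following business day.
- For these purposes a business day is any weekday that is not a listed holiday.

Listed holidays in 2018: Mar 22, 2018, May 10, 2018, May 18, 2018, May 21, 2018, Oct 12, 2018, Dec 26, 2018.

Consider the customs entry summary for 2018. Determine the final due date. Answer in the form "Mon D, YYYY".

May 11, 2018

Start from the fixed due date, May 10, 2018.
May 10, 2018 is a listed holiday, so it moves to the next business day, May 11, 2018 (Friday).
The final due date is May 11, 2018.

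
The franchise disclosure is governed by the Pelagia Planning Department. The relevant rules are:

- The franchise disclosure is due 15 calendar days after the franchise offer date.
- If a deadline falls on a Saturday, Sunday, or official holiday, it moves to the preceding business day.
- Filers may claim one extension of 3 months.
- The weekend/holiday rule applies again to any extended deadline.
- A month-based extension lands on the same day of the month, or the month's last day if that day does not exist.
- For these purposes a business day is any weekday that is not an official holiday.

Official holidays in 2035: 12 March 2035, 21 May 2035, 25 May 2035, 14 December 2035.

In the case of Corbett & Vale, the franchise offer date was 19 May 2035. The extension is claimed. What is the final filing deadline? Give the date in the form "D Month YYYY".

31 August 2035

Adding 15 calendar days to 19 May 2035 gives 3 June 2035.
Because 3 June 2035 is a Sunday, the deadline becomes 1 June 2035 (Friday).
Add 3 months to 1 June 2035: 1 September 2035.
1 September 2035 is a Saturday; the preceding business day is 31 August 2035 (Friday).
Final deadline: 31 August 2035.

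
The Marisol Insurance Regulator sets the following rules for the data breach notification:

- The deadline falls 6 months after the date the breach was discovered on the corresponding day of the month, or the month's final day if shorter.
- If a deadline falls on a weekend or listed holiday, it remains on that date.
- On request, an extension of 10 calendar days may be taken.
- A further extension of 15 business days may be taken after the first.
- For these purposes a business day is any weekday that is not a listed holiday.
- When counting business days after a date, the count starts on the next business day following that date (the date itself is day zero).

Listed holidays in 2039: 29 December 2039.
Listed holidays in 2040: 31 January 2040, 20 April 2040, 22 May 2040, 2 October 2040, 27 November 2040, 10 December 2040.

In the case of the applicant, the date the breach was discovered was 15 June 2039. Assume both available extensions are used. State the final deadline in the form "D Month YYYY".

6 months from 15 June 2039 is 15 December 2039.
15 December 2039 falls on a Thursday. The rules make no weekend/holiday allowance, so it remains 15 December 2039.
With the 10-day extension, 15 December 2039 becomes 25 December 2039.
25 December 2039 falls on a Sunday. The rules make no weekend/holiday allowance, so it remains 25 December 2039.
The 15-business-day extension runs from 25 December 2039 to 16 January 2040.
16 January 2040 is a Monday; no weekend or holiday adjustment applies.
Final deadline: 16 January 2040.

16 January 2040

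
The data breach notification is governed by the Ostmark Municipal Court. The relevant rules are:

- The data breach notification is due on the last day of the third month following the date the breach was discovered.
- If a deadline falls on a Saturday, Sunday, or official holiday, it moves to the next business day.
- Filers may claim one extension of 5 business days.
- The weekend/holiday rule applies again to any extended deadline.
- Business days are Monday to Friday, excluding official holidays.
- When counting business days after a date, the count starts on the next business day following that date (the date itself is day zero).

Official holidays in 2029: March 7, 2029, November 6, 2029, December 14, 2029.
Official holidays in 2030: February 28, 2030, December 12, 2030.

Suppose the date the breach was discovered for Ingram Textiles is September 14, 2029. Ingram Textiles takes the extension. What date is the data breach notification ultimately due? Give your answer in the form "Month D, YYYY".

3 months after September 14, 2029 is December 2029; that month ends on December 31, 2029.
December 31, 2029 is a Monday and not a listed holiday, so it stands.
Applying the 5-business-day extension: 5 business days after December 31, 2029 is January 7, 2030.
January 7, 2030 (Monday) is already a business day.
The final due date is January 7, 2030.

January 7, 2030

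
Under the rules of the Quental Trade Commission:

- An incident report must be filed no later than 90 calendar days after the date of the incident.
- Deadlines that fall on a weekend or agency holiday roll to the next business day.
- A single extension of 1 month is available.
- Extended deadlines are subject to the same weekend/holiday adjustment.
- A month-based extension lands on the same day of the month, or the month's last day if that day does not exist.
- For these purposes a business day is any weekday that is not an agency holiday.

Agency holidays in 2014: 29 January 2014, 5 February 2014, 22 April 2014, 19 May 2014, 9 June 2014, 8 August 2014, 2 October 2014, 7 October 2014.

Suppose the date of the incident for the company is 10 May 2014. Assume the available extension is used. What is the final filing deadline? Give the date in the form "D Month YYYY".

From 10 May 2014, 90 calendar days later is 8 August 2014.
8 August 2014 is a listed holiday; the next business day is 11 August 2014 (Monday).
The 1 month extension carries 11 August 2014 to 11 September 2014.
Since 11 September 2014 is a Thursday and not a holiday, the date is unchanged.
Deadline: 11 September 2014.

11 September 2014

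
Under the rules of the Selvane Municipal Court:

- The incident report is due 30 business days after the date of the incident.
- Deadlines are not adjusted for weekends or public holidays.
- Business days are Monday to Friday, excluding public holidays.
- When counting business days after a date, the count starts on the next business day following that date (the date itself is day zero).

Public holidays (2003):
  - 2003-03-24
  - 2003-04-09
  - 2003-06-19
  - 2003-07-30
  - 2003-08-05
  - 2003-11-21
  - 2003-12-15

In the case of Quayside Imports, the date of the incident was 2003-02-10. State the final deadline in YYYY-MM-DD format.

Counting 30 business days after 2003-02-10 (skipping weekends and listed holidays) reaches 2003-03-25.
2003-03-25 falls on a Tuesday. The rules make no weekend/holiday allowance, so it remains 2003-03-25.
The final due date is 2003-03-25.

2003-03-25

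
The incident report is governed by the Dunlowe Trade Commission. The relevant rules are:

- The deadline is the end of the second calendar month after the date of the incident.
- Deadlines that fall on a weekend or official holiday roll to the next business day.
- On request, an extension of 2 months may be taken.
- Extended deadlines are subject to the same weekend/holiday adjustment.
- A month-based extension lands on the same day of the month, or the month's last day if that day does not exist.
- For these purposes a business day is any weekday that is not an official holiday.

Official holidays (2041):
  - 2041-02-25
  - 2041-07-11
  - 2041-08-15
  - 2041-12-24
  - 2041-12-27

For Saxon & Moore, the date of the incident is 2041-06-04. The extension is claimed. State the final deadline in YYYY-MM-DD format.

The second month after 2041-06-04 is August 2041, whose last day is 2041-08-31.
2041-08-31 is a Saturday, so it moves to the next business day, 2041-09-02 (Monday).
The 2 months extension carries 2041-09-02 to 2041-11-02.
Because 2041-11-02 is a Saturday, the deadline becomes 2041-11-04 (Monday).
So the filing is due 2041-11-04.

2041-11-04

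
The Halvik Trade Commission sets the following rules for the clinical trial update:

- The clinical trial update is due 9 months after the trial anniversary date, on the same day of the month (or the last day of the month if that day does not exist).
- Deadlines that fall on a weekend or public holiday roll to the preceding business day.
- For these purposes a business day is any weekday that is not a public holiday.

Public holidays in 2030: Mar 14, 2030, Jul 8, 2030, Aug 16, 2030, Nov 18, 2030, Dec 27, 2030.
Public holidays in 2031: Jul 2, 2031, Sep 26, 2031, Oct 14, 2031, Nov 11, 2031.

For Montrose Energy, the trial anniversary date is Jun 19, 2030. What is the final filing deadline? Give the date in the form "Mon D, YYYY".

9 months after Jun 19, 2030, on the same day of the month, is Mar 19, 2031.
Since Mar 19, 2031 is a Wednesday and not a holiday, the date is unchanged.
Deadline: Mar 19, 2031.

Mar 19, 2031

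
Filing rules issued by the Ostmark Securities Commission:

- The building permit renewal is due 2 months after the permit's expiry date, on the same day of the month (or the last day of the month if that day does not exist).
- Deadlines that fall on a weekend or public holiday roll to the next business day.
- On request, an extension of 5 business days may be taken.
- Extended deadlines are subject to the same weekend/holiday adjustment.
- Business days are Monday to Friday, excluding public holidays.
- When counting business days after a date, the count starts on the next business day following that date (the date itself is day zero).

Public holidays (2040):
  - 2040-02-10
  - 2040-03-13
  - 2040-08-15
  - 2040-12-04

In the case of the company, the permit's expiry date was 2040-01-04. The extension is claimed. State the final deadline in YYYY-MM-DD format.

2 months from 2040-01-04 is 2040-03-04.
2040-03-04 is a Sunday, so it moves to the next business day, 2040-03-05 (Monday).
Applying the 5-business-day extension: 5 business days after 2040-03-05 is 2040-03-12.
2040-03-12 is a Monday and not a listed holiday, so it stands.
Final deadline: 2040-03-12.

2040-03-12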